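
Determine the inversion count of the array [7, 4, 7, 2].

Finding inversions in [7, 4, 7, 2]:

(0, 1): arr[0]=7 > arr[1]=4
(0, 3): arr[0]=7 > arr[3]=2
(1, 3): arr[1]=4 > arr[3]=2
(2, 3): arr[2]=7 > arr[3]=2

Total inversions: 4

The array has 4 inversion(s): (0,1), (0,3), (1,3), (2,3). Each pair (i,j) satisfies i < j and arr[i] > arr[j].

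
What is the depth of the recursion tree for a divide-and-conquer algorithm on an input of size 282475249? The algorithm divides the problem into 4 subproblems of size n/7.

For divide and conquer with division factor 7:

Problem sizes at each level:
Level 0: 282475249
Level 1: 40353607
Level 2: 5764801
Level 3: 823543
Level 4: 117649
Level 5: 16807
Level 6: 2401
Level 7: 343
Level 8: 49
Level 9: 7
Level 10: 1

The root is level 0 and the size-1 base case is level 10 (the tree spans levels 0 through 10, i.e. 11 levels counting the root), so the depth is the number of divisions: log_7(282475249) = 10

The recursion tree depth is log_7(282475249) = 10. At each level, the problem size is divided by 7, so it takes 10 divisions to reduce to a base case of size 1. The algorithm makes 4 recursive calls at each level.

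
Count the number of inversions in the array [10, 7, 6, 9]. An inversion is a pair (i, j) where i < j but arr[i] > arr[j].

Finding inversions in [10, 7, 6, 9]:

(0, 1): arr[0]=10 > arr[1]=7
(0, 2): arr[0]=10 > arr[2]=6
(0, 3): arr[0]=10 > arr[3]=9
(1, 2): arr[1]=7 > arr[2]=6

Total inversions: 4

The array has 4 inversion(s): (0,1), (0,2), (0,3), (1,2). Each pair (i,j) satisfies i < j and arr[i] > arr[j].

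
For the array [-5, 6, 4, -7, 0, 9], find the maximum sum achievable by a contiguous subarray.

Using Kadane's algorithm on [-5, 6, 4, -7, 0, 9]:

Scanning through the array:
Position 1 (value 6): max_ending_here = 6, max_so_far = 6
Position 2 (value 4): max_ending_here = 10, max_so_far = 10
Position 3 (value -7): max_ending_here = 3, max_so_far = 10
Position 4 (value 0): max_ending_here = 3, max_so_far = 10
Position 5 (value 9): max_ending_here = 12, max_so_far = 12

Maximum subarray: [6, 4, -7, 0, 9]
Maximum sum: 12

The maximum subarray is [6, 4, -7, 0, 9] with sum 12. This subarray runs from index 1 to index 5.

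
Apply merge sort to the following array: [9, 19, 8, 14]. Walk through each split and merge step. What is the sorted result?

Merge sort trace:

Split: [9, 19, 8, 14] -> [9, 19] and [8, 14]
  Split: [9, 19] -> [9] and [19]
  Merge: [9] + [19] -> [9, 19]
  Split: [8, 14] -> [8] and [14]
  Merge: [8] + [14] -> [8, 14]
Merge: [9, 19] + [8, 14] -> [8, 9, 14, 19]

Final sorted array: [8, 9, 14, 19]

The merge sort proceeds by recursively splitting the array and merging sorted halves.
After all merges, the sorted array is [8, 9, 14, 19].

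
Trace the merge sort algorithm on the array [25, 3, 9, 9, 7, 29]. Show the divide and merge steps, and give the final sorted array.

Merge sort trace:

Split: [25, 3, 9, 9, 7, 29] -> [25, 3, 9] and [9, 7, 29]
  Split: [25, 3, 9] -> [25] and [3, 9]
    Split: [3, 9] -> [3] and [9]
    Merge: [3] + [9] -> [3, 9]
  Merge: [25] + [3, 9] -> [3, 9, 25]
  Split: [9, 7, 29] -> [9] and [7, 29]
    Split: [7, 29] -> [7] and [29]
    Merge: [7] + [29] -> [7, 29]
  Merge: [9] + [7, 29] -> [7, 9, 29]
Merge: [3, 9, 25] + [7, 9, 29] -> [3, 7, 9, 9, 25, 29]

Final sorted array: [3, 7, 9, 9, 25, 29]

The merge sort proceeds by recursively splitting the array and merging sorted halves.
After all merges, the sorted array is [3, 7, 9, 9, 25, 29].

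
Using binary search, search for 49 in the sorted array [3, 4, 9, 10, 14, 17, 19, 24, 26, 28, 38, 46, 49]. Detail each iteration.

Binary search for 49 in [3, 4, 9, 10, 14, 17, 19, 24, 26, 28, 38, 46, 49]:

lo=0, hi=12, mid=6, arr[mid]=19 -> 19 < 49, search right half
lo=7, hi=12, mid=9, arr[mid]=28 -> 28 < 49, search right half
lo=10, hi=12, mid=11, arr[mid]=46 -> 46 < 49, search right half
lo=12, hi=12, mid=12, arr[mid]=49 -> Found target at index 12!

Binary search finds 49 at index 12 after 4 comparisons. The search repeatedly halves the search space by comparing with the middle element.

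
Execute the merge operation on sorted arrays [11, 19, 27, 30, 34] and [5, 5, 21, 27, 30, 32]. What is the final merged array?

Merging process:

Compare 11 vs 5: take 5 from right. Merged: [5]
Compare 11 vs 5: take 5 from right. Merged: [5, 5]
Compare 11 vs 21: take 11 from left. Merged: [5, 5, 11]
Compare 19 vs 21: take 19 from left. Merged: [5, 5, 11, 19]
Compare 27 vs 21: take 21 from right. Merged: [5, 5, 11, 19, 21]
Compare 27 vs 27: take 27 from left. Merged: [5, 5, 11, 19, 21, 27]
Compare 30 vs 27: take 27 from right. Merged: [5, 5, 11, 19, 21, 27, 27]
Compare 30 vs 30: take 30 from left. Merged: [5, 5, 11, 19, 21, 27, 27, 30]
Compare 34 vs 30: take 30 from right. Merged: [5, 5, 11, 19, 21, 27, 27, 30, 30]
Compare 34 vs 32: take 32 from right. Merged: [5, 5, 11, 19, 21, 27, 27, 30, 30, 32]
Append remaining from left: [34]. Merged: [5, 5, 11, 19, 21, 27, 27, 30, 30, 32, 34]

Final merged array: [5, 5, 11, 19, 21, 27, 27, 30, 30, 32, 34]
Total comparisons: 10

The merged array is [5, 5, 11, 19, 21, 27, 27, 30, 30, 32, 34], requiring 10 comparisons. The merge step runs in O(n) time where n is the total number of elements.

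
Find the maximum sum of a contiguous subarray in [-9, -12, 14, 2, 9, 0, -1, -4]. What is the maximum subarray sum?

Using Kadane's algorithm on [-9, -12, 14, 2, 9, 0, -1, -4]:

Scanning through the array:
Position 1 (value -12): max_ending_here = -12, max_so_far = -9
Position 2 (value 14): max_ending_here = 14, max_so_far = 14
Position 3 (value 2): max_ending_here = 16, max_so_far = 16
Position 4 (value 9): max_ending_here = 25, max_so_far = 25
Position 5 (value 0): max_ending_here = 25, max_so_far = 25
Position 6 (value -1): max_ending_here = 24, max_so_far = 25
Position 7 (value -4): max_ending_here = 20, max_so_far = 25

Maximum subarray: [14, 2, 9]
Maximum sum: 25

The maximum subarray is [14, 2, 9] with sum 25. This subarray runs from index 2 to index 4.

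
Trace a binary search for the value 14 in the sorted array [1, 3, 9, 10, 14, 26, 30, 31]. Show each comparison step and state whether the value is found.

Binary search for 14 in [1, 3, 9, 10, 14, 26, 30, 31]:

lo=0, hi=7, mid=3, arr[mid]=10 -> 10 < 14, search right half
lo=4, hi=7, mid=5, arr[mid]=26 -> 26 > 14, search left half
lo=4, hi=4, mid=4, arr[mid]=14 -> Found target at index 4!

Binary search finds 14 at index 4 after 3 comparisons. The search repeatedly halves the search space by comparing with the middle element.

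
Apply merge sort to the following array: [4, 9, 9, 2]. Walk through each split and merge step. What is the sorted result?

Merge sort trace:

Split: [4, 9, 9, 2] -> [4, 9] and [9, 2]
  Split: [4, 9] -> [4] and [9]
  Merge: [4] + [9] -> [4, 9]
  Split: [9, 2] -> [9] and [2]
  Merge: [9] + [2] -> [2, 9]
Merge: [4, 9] + [2, 9] -> [2, 4, 9, 9]

Final sorted array: [2, 4, 9, 9]

The merge sort proceeds by recursively splitting the array and merging sorted halves.
After all merges, the sorted array is [2, 4, 9, 9].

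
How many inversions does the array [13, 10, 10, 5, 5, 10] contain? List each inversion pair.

Finding inversions in [13, 10, 10, 5, 5, 10]:

(0, 1): arr[0]=13 > arr[1]=10
(0, 2): arr[0]=13 > arr[2]=10
(0, 3): arr[0]=13 > arr[3]=5
(0, 4): arr[0]=13 > arr[4]=5
(0, 5): arr[0]=13 > arr[5]=10
(1, 3): arr[1]=10 > arr[3]=5
(1, 4): arr[1]=10 > arr[4]=5
(2, 3): arr[2]=10 > arr[3]=5
(2, 4): arr[2]=10 > arr[4]=5

Total inversions: 9

The array has 9 inversion(s): (0,1), (0,2), (0,3), (0,4), (0,5), (1,3), (1,4), (2,3), (2,4). Each pair (i,j) satisfies i < j and arr[i] > arr[j].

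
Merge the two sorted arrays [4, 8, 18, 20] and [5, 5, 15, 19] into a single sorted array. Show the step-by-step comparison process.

Merging process:

Compare 4 vs 5: take 4 from left. Merged: [4]
Compare 8 vs 5: take 5 from right. Merged: [4, 5]
Compare 8 vs 5: take 5 from right. Merged: [4, 5, 5]
Compare 8 vs 15: take 8 from left. Merged: [4, 5, 5, 8]
Compare 18 vs 15: take 15 from right. Merged: [4, 5, 5, 8, 15]
Compare 18 vs 19: take 18 from left. Merged: [4, 5, 5, 8, 15, 18]
Compare 20 vs 19: take 19 from right. Merged: [4, 5, 5, 8, 15, 18, 19]
Append remaining from left: [20]. Merged: [4, 5, 5, 8, 15, 18, 19, 20]

Final merged array: [4, 5, 5, 8, 15, 18, 19, 20]
Total comparisons: 7

The merged array is [4, 5, 5, 8, 15, 18, 19, 20], requiring 7 comparisons. The merge step runs in O(n) time where n is the total number of elements.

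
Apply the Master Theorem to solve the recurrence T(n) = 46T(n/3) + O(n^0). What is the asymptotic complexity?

Master Theorem for T(n) = 46T(n/3) + O(n^0):

a = 46, b = 3, c = 0
log_b(a) = log_3(46) = 3.4850

Case 1: c = 0 < log_3(46) = 3.4850
T(n) = O(n^(log_3 46))

For T(n) = 46T(n/3) + O(n^0): log_3(46) = 3.4850. This is Case 1 of the Master Theorem (c < log_b(a), work dominated by leaves), giving O(n^(log_3 46)).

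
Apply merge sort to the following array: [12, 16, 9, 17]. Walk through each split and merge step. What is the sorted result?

Merge sort trace:

Split: [12, 16, 9, 17] -> [12, 16] and [9, 17]
  Split: [12, 16] -> [12] and [16]
  Merge: [12] + [16] -> [12, 16]
  Split: [9, 17] -> [9] and [17]
  Merge: [9] + [17] -> [9, 17]
Merge: [12, 16] + [9, 17] -> [9, 12, 16, 17]

Final sorted array: [9, 12, 16, 17]

The merge sort proceeds by recursively splitting the array and merging sorted halves.
After all merges, the sorted array is [9, 12, 16, 17].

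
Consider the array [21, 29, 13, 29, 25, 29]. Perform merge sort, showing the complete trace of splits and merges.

Merge sort trace:

Split: [21, 29, 13, 29, 25, 29] -> [21, 29, 13] and [29, 25, 29]
  Split: [21, 29, 13] -> [21] and [29, 13]
    Split: [29, 13] -> [29] and [13]
    Merge: [29] + [13] -> [13, 29]
  Merge: [21] + [13, 29] -> [13, 21, 29]
  Split: [29, 25, 29] -> [29] and [25, 29]
    Split: [25, 29] -> [25] and [29]
    Merge: [25] + [29] -> [25, 29]
  Merge: [29] + [25, 29] -> [25, 29, 29]
Merge: [13, 21, 29] + [25, 29, 29] -> [13, 21, 25, 29, 29, 29]

Final sorted array: [13, 21, 25, 29, 29, 29]

The merge sort proceeds by recursively splitting the array and merging sorted halves.
After all merges, the sorted array is [13, 21, 25, 29, 29, 29].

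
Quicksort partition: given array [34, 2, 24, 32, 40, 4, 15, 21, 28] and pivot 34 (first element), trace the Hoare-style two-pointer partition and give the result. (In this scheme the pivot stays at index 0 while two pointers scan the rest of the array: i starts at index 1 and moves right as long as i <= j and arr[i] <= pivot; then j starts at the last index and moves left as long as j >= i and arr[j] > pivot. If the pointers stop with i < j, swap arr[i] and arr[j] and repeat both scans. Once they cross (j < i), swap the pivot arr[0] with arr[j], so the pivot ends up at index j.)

Hoare-style two-pointer partition with pivot = 34:

Initial array: [34, 2, 24, 32, 40, 4, 15, 21, 28]

Pointers start at i = 1, j = 8.
i stops at index 4 (arr[4]=40 > 34), j stops at index 8 (arr[8]=28 <= 34): swap arr[4] and arr[8], array becomes [34, 2, 24, 32, 28, 4, 15, 21, 40]
i ends at 8, j ends at 7: the pointers have crossed (j < i), so scanning stops.

Swap pivot arr[0] with arr[7] to place pivot at position 7: [21, 2, 24, 32, 28, 4, 15, 34, 40]
Pivot position: 7

After partitioning with pivot 34, the array becomes [21, 2, 24, 32, 28, 4, 15, 34, 40]. The pivot is placed at index 7. All elements to the left of the pivot are <= 34, and all elements to the right are > 34.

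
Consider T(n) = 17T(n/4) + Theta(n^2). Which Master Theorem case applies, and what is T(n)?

Master Theorem for T(n) = 17T(n/4) + O(n^2):

a = 17, b = 4, c = 2
log_b(a) = log_4(17) = 2.0437

Case 1: c = 2 < log_4(17) = 2.0437
T(n) = O(n^(log_4 17))

For T(n) = 17T(n/4) + O(n^2): log_4(17) = 2.0437. This is Case 1 of the Master Theorem (c < log_b(a), work dominated by leaves), giving O(n^(log_4 17)).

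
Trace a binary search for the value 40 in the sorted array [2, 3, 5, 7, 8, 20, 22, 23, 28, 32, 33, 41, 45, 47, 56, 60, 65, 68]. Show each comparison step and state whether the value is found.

Binary search for 40 in [2, 3, 5, 7, 8, 20, 22, 23, 28, 32, 33, 41, 45, 47, 56, 60, 65, 68]:

lo=0, hi=17, mid=8, arr[mid]=28 -> 28 < 40, search right half
lo=9, hi=17, mid=13, arr[mid]=47 -> 47 > 40, search left half
lo=9, hi=12, mid=10, arr[mid]=33 -> 33 < 40, search right half
lo=11, hi=12, mid=11, arr[mid]=41 -> 41 > 40, search left half
lo=11 > hi=10, target 40 not found

Binary search determines that 40 is not in the array after 4 comparisons. The search space was exhausted without finding the target.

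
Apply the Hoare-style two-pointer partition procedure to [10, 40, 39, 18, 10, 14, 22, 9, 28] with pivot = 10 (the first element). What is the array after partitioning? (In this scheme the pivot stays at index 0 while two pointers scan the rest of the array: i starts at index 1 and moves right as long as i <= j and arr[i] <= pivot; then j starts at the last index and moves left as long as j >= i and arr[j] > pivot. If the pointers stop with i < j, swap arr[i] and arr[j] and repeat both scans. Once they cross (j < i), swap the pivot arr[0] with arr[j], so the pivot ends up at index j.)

Hoare-style two-pointer partition with pivot = 10:

Initial array: [10, 40, 39, 18, 10, 14, 22, 9, 28]

Pointers start at i = 1, j = 8.
i stops at index 1 (arr[1]=40 > 10), j stops at index 7 (arr[7]=9 <= 10): swap arr[1] and arr[7], array becomes [10, 9, 39, 18, 10, 14, 22, 40, 28]
i stops at index 2 (arr[2]=39 > 10), j stops at index 4 (arr[4]=10 <= 10): swap arr[2] and arr[4], array becomes [10, 9, 10, 18, 39, 14, 22, 40, 28]
i ends at 3, j ends at 2: the pointers have crossed (j < i), so scanning stops.

Swap pivot arr[0] with arr[2] to place pivot at position 2: [10, 9, 10, 18, 39, 14, 22, 40, 28]
Pivot position: 2

After partitioning with pivot 10, the array becomes [10, 9, 10, 18, 39, 14, 22, 40, 28]. The pivot is placed at index 2. All elements to the left of the pivot are <= 10, and all elements to the right are > 10.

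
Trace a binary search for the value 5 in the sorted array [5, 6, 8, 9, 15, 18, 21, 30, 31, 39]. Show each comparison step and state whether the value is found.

Binary search for 5 in [5, 6, 8, 9, 15, 18, 21, 30, 31, 39]:

lo=0, hi=9, mid=4, arr[mid]=15 -> 15 > 5, search left half
lo=0, hi=3, mid=1, arr[mid]=6 -> 6 > 5, search left half
lo=0, hi=0, mid=0, arr[mid]=5 -> Found target at index 0!

Binary search finds 5 at index 0 after 3 comparisons. The search repeatedly halves the search space by comparing with the middle element.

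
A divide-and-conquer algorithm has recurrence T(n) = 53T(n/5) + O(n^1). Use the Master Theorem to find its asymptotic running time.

Master Theorem for T(n) = 53T(n/5) + O(n^1):

a = 53, b = 5, c = 1
log_b(a) = log_5(53) = 2.4669

Case 1: c = 1 < log_5(53) = 2.4669
T(n) = O(n^(log_5 53))

For T(n) = 53T(n/5) + O(n^1): log_5(53) = 2.4669. This is Case 1 of the Master Theorem (c < log_b(a), work dominated by leaves), giving O(n^(log_5 53)).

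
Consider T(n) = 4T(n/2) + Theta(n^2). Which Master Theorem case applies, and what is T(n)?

Master Theorem for T(n) = 4T(n/2) + O(n^2):

a = 4, b = 2, c = 2
log_b(a) = log_2(4) = 2.0000

Case 2: c = 2 = log_2(4) = 2.0000
T(n) = O(n^2 log n) = O(n^2 log n)

For T(n) = 4T(n/2) + O(n^2): log_2(4) = 2.0000. This is Case 2 of the Master Theorem (c = log_b(a), equal work at all levels), giving O(n^2 log n).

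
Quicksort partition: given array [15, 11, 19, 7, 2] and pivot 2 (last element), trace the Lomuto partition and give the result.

Lomuto partition with pivot = 2:

Initial array: [15, 11, 19, 7, 2]

arr[0]=15 > 2: no swap
arr[1]=11 > 2: no swap
arr[2]=19 > 2: no swap
arr[3]=7 > 2: no swap

Place pivot at position 0: [2, 11, 19, 7, 15]
Pivot position: 0

After partitioning with pivot 2, the array becomes [2, 11, 19, 7, 15]. The pivot is placed at index 0. All elements to the left of the pivot are <= 2, and all elements to the right are > 2.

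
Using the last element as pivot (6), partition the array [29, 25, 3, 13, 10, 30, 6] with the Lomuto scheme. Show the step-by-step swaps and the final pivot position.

Lomuto partition with pivot = 6:

Initial array: [29, 25, 3, 13, 10, 30, 6]

arr[0]=29 > 6: no swap
arr[1]=25 > 6: no swap
arr[2]=3 <= 6: swap with position 0, array becomes [3, 25, 29, 13, 10, 30, 6]
arr[3]=13 > 6: no swap
arr[4]=10 > 6: no swap
arr[5]=30 > 6: no swap

Place pivot at position 1: [3, 6, 29, 13, 10, 30, 25]
Pivot position: 1

After partitioning with pivot 6, the array becomes [3, 6, 29, 13, 10, 30, 25]. The pivot is placed at index 1. All elements to the left of the pivot are <= 6, and all elements to the right are > 6.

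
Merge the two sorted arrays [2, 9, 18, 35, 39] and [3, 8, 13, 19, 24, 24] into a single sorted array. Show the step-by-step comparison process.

Merging process:

Compare 2 vs 3: take 2 from left. Merged: [2]
Compare 9 vs 3: take 3 from right. Merged: [2, 3]
Compare 9 vs 8: take 8 from right. Merged: [2, 3, 8]
Compare 9 vs 13: take 9 from left. Merged: [2, 3, 8, 9]
Compare 18 vs 13: take 13 from right. Merged: [2, 3, 8, 9, 13]
Compare 18 vs 19: take 18 from left. Merged: [2, 3, 8, 9, 13, 18]
Compare 35 vs 19: take 19 from right. Merged: [2, 3, 8, 9, 13, 18, 19]
Compare 35 vs 24: take 24 from right. Merged: [2, 3, 8, 9, 13, 18, 19, 24]
Compare 35 vs 24: take 24 from right. Merged: [2, 3, 8, 9, 13, 18, 19, 24, 24]
Append remaining from left: [35, 39]. Merged: [2, 3, 8, 9, 13, 18, 19, 24, 24, 35, 39]

Final merged array: [2, 3, 8, 9, 13, 18, 19, 24, 24, 35, 39]
Total comparisons: 9

The merged array is [2, 3, 8, 9, 13, 18, 19, 24, 24, 35, 39], requiring 9 comparisons. The merge step runs in O(n) time where n is the total number of elements.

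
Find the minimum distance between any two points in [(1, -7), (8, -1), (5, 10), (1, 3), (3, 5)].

Computing all pairwise distances among 5 points:

d((1, -7), (8, -1)) = 9.2195
d((1, -7), (5, 10)) = 17.4642
d((1, -7), (1, 3)) = 10.0
d((1, -7), (3, 5)) = 12.1655
d((8, -1), (5, 10)) = 11.4018
d((8, -1), (1, 3)) = 8.0623
d((8, -1), (3, 5)) = 7.8102
d((5, 10), (1, 3)) = 8.0623
d((5, 10), (3, 5)) = 5.3852
d((1, 3), (3, 5)) = 2.8284 <-- minimum

Closest pair: (1, 3) and (3, 5) with distance 2.8284

The closest pair is (1, 3) and (3, 5) with Euclidean distance 2.8284. For 5 points, brute-force pairwise comparison is shown above. For large n, the divide-and-conquer algorithm (sort by x, recurse on halves, check the dividing strip) achieves O(n log n).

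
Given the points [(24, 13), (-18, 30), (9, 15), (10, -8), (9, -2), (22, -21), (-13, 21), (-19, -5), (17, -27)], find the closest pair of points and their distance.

Computing all pairwise distances among 9 points:

d((24, 13), (-18, 30)) = 45.31
d((24, 13), (9, 15)) = 15.1327
d((24, 13), (10, -8)) = 25.2389
d((24, 13), (9, -2)) = 21.2132
d((24, 13), (22, -21)) = 34.0588
d((24, 13), (-13, 21)) = 37.855
d((24, 13), (-19, -5)) = 46.6154
d((24, 13), (17, -27)) = 40.6079
d((-18, 30), (9, 15)) = 30.8869
d((-18, 30), (10, -8)) = 47.2017
d((-18, 30), (9, -2)) = 41.8688
d((-18, 30), (22, -21)) = 64.8151
d((-18, 30), (-13, 21)) = 10.2956
d((-18, 30), (-19, -5)) = 35.0143
d((-18, 30), (17, -27)) = 66.888
d((9, 15), (10, -8)) = 23.0217
d((9, 15), (9, -2)) = 17.0
d((9, 15), (22, -21)) = 38.2753
d((9, 15), (-13, 21)) = 22.8035
d((9, 15), (-19, -5)) = 34.4093
d((9, 15), (17, -27)) = 42.7551
d((10, -8), (9, -2)) = 6.0828 <-- minimum
d((10, -8), (22, -21)) = 17.6918
d((10, -8), (-13, 21)) = 37.0135
d((10, -8), (-19, -5)) = 29.1548
d((10, -8), (17, -27)) = 20.2485
d((9, -2), (22, -21)) = 23.0217
d((9, -2), (-13, 21)) = 31.8277
d((9, -2), (-19, -5)) = 28.1603
d((9, -2), (17, -27)) = 26.2488
d((22, -21), (-13, 21)) = 54.6717
d((22, -21), (-19, -5)) = 44.0114
d((22, -21), (17, -27)) = 7.8102
d((-13, 21), (-19, -5)) = 26.6833
d((-13, 21), (17, -27)) = 56.6039
d((-19, -5), (17, -27)) = 42.19

Closest pair: (10, -8) and (9, -2) with distance 6.0828

The closest pair is (10, -8) and (9, -2) with Euclidean distance 6.0828. For 9 points, brute-force pairwise comparison is shown above. For large n, the divide-and-conquer algorithm (sort by x, recurse on halves, check the dividing strip) achieves O(n log n).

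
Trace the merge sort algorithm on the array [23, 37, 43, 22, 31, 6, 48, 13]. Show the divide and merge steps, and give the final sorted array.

Merge sort trace:

Split: [23, 37, 43, 22, 31, 6, 48, 13] -> [23, 37, 43, 22] and [31, 6, 48, 13]
  Split: [23, 37, 43, 22] -> [23, 37] and [43, 22]
    Split: [23, 37] -> [23] and [37]
    Merge: [23] + [37] -> [23, 37]
    Split: [43, 22] -> [43] and [22]
    Merge: [43] + [22] -> [22, 43]
  Merge: [23, 37] + [22, 43] -> [22, 23, 37, 43]
  Split: [31, 6, 48, 13] -> [31, 6] and [48, 13]
    Split: [31, 6] -> [31] and [6]
    Merge: [31] + [6] -> [6, 31]
    Split: [48, 13] -> [48] and [13]
    Merge: [48] + [13] -> [13, 48]
  Merge: [6, 31] + [13, 48] -> [6, 13, 31, 48]
Merge: [22, 23, 37, 43] + [6, 13, 31, 48] -> [6, 13, 22, 23, 31, 37, 43, 48]

Final sorted array: [6, 13, 22, 23, 31, 37, 43, 48]

The merge sort proceeds by recursively splitting the array and merging sorted halves.
After all merges, the sorted array is [6, 13, 22, 23, 31, 37, 43, 48].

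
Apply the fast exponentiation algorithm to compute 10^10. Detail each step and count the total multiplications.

Computing 10^10 by squaring (build up from 10^1; each line after the first costs one multiplication):

10^1 = 10
10^2 = (10^1)^2 = 10^2 = 100
10^4 = (10^2)^2 = 100^2 = 10000
10^5 = 10 * 10^4 = 10 * 10000 = 100000
10^10 = (10^5)^2 = 100000^2 = 10000000000

Result: 10000000000
Multiplications needed: 4 (4 lines after 10^1)

10^10 = 10000000000. Using exponentiation by squaring, this requires 4 multiplications. The key idea: if the exponent is even, square the half-power; if odd, multiply by the base once.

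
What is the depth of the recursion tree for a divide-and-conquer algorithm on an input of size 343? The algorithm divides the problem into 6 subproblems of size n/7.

For divide and conquer with division factor 7:

Problem sizes at each level:
Level 0: 343
Level 1: 49
Level 2: 7
Level 3: 1

The root is level 0 and the size-1 base case is level 3 (the tree spans levels 0 through 3, i.e. 4 levels counting the root), so the depth is the number of divisions: log_7(343) = 3

The recursion tree depth is log_7(343) = 3. At each level, the problem size is divided by 7, so it takes 3 divisions to reduce to a base case of size 1. The algorithm makes 6 recursive calls at each level.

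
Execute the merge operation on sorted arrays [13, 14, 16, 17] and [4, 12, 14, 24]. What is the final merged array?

Merging process:

Compare 13 vs 4: take 4 from right. Merged: [4]
Compare 13 vs 12: take 12 from right. Merged: [4, 12]
Compare 13 vs 14: take 13 from left. Merged: [4, 12, 13]
Compare 14 vs 14: take 14 from left. Merged: [4, 12, 13, 14]
Compare 16 vs 14: take 14 from right. Merged: [4, 12, 13, 14, 14]
Compare 16 vs 24: take 16 from left. Merged: [4, 12, 13, 14, 14, 16]
Compare 17 vs 24: take 17 from left. Merged: [4, 12, 13, 14, 14, 16, 17]
Append remaining from right: [24]. Merged: [4, 12, 13, 14, 14, 16, 17, 24]

Final merged array: [4, 12, 13, 14, 14, 16, 17, 24]
Total comparisons: 7

The merged array is [4, 12, 13, 14, 14, 16, 17, 24], requiring 7 comparisons. The merge step runs in O(n) time where n is the total number of elements.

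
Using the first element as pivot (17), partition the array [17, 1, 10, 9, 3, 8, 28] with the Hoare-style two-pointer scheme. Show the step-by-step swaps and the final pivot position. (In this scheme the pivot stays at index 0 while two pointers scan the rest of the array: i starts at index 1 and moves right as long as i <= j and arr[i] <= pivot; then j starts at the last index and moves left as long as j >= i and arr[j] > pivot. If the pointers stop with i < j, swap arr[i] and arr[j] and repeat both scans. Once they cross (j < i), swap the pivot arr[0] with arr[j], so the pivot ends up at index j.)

Hoare-style two-pointer partition with pivot = 17:

Initial array: [17, 1, 10, 9, 3, 8, 28]

Pointers start at i = 1, j = 6.
i ends at 6, j ends at 5: the pointers have crossed (j < i), so scanning stops.

Swap pivot arr[0] with arr[5] to place pivot at position 5: [8, 1, 10, 9, 3, 17, 28]
Pivot position: 5

After partitioning with pivot 17, the array becomes [8, 1, 10, 9, 3, 17, 28]. The pivot is placed at index 5. All elements to the left of the pivot are <= 17, and all elements to the right are > 17.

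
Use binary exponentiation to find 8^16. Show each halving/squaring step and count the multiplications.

Computing 8^16 by squaring (build up from 8^1; each line after the first costs one multiplication):

8^1 = 8
8^2 = (8^1)^2 = 8^2 = 64
8^4 = (8^2)^2 = 64^2 = 4096
8^8 = (8^4)^2 = 4096^2 = 16777216
8^16 = (8^8)^2 = 16777216^2 = 281474976710656

Result: 281474976710656
Multiplications needed: 4 (4 lines after 8^1)

8^16 = 281474976710656. Using exponentiation by squaring, this requires 4 multiplications. The key idea: if the exponent is even, square the half-power; if odd, multiply by the base once.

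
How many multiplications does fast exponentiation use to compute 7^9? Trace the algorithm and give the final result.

Computing 7^9 by squaring (build up from 7^1; each line after the first costs one multiplication):

7^1 = 7
7^2 = (7^1)^2 = 7^2 = 49
7^4 = (7^2)^2 = 49^2 = 2401
7^8 = (7^4)^2 = 2401^2 = 5764801
7^9 = 7 * 7^8 = 7 * 5764801 = 40353607

Result: 40353607
Multiplications needed: 4 (4 lines after 7^1)

7^9 = 40353607. Using exponentiation by squaring, this requires 4 multiplications. The key idea: if the exponent is even, square the half-power; if odd, multiply by the base once.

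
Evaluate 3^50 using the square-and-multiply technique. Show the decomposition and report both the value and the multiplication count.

Computing 3^50 by squaring (build up from 3^1; each line after the first costs one multiplication):

3^1 = 3
3^2 = (3^1)^2 = 3^2 = 9
3^3 = 3 * 3^2 = 3 * 9 = 27
3^6 = (3^3)^2 = 27^2 = 729
3^12 = (3^6)^2 = 729^2 = 531441
3^24 = (3^12)^2 = 531441^2 = 282429536481
3^25 = 3 * 3^24 = 3 * 282429536481 = 847288609443
3^50 = (3^25)^2 = 847288609443^2 = 717897987691852588770249

Result: 717897987691852588770249
Multiplications needed: 7 (7 lines after 3^1)

3^50 = 717897987691852588770249. Using exponentiation by squaring, this requires 7 multiplications. The key idea: if the exponent is even, square the half-power; if odd, multiply by the base once.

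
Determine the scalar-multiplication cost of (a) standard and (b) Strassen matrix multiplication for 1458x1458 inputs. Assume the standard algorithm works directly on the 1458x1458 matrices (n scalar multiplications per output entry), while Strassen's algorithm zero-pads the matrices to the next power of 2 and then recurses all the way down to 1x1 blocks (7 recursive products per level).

Matrix multiplication for 1458x1458 matrices:

Strassen's algorithm requires power-of-2 dimensions. Pad 1458x1458 to 2048x2048 (next power of 2).

Standard algorithm: 1458^3 = 3099363912 multiplications
Strassen's algorithm: 7^(log2(2048)) = 7^11 = 1977326743 multiplications
Savings: 3099363912 - 1977326743 = 1122037169 multiplications

Standard: 3099363912 multiplications (1458^3). Strassen: 1977326743 multiplications (7^11, after padding to 2048x2048). Strassen reduces 8 recursive multiplications to 7 at each level.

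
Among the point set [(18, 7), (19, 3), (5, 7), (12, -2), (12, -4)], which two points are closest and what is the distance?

Computing all pairwise distances among 5 points:

d((18, 7), (19, 3)) = 4.1231
d((18, 7), (5, 7)) = 13.0
d((18, 7), (12, -2)) = 10.8167
d((18, 7), (12, -4)) = 12.53
d((19, 3), (5, 7)) = 14.5602
d((19, 3), (12, -2)) = 8.6023
d((19, 3), (12, -4)) = 9.8995
d((5, 7), (12, -2)) = 11.4018
d((5, 7), (12, -4)) = 13.0384
d((12, -2), (12, -4)) = 2.0 <-- minimum

Closest pair: (12, -2) and (12, -4) with distance 2.0

The closest pair is (12, -2) and (12, -4) with Euclidean distance 2.0. For 5 points, brute-force pairwise comparison is shown above. For large n, the divide-and-conquer algorithm (sort by x, recurse on halves, check the dividing strip) achieves O(n log n).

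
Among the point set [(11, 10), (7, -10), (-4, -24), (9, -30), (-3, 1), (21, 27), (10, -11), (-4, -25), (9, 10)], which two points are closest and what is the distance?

Computing all pairwise distances among 9 points:

d((11, 10), (7, -10)) = 20.3961
d((11, 10), (-4, -24)) = 37.1618
d((11, 10), (9, -30)) = 40.05
d((11, 10), (-3, 1)) = 16.6433
d((11, 10), (21, 27)) = 19.7231
d((11, 10), (10, -11)) = 21.0238
d((11, 10), (-4, -25)) = 38.0789
d((11, 10), (9, 10)) = 2.0
d((7, -10), (-4, -24)) = 17.8045
d((7, -10), (9, -30)) = 20.0998
d((7, -10), (-3, 1)) = 14.8661
d((7, -10), (21, 27)) = 39.5601
d((7, -10), (10, -11)) = 3.1623
d((7, -10), (-4, -25)) = 18.6011
d((7, -10), (9, 10)) = 20.0998
d((-4, -24), (9, -30)) = 14.3178
d((-4, -24), (-3, 1)) = 25.02
d((-4, -24), (21, 27)) = 56.7979
d((-4, -24), (10, -11)) = 19.105
d((-4, -24), (-4, -25)) = 1.0 <-- minimum
d((-4, -24), (9, 10)) = 36.4005
d((9, -30), (-3, 1)) = 33.2415
d((9, -30), (21, 27)) = 58.2495
d((9, -30), (10, -11)) = 19.0263
d((9, -30), (-4, -25)) = 13.9284
d((9, -30), (9, 10)) = 40.0
d((-3, 1), (21, 27)) = 35.3836
d((-3, 1), (10, -11)) = 17.6918
d((-3, 1), (-4, -25)) = 26.0192
d((-3, 1), (9, 10)) = 15.0
d((21, 27), (10, -11)) = 39.5601
d((21, 27), (-4, -25)) = 57.6975
d((21, 27), (9, 10)) = 20.8087
d((10, -11), (-4, -25)) = 19.799
d((10, -11), (9, 10)) = 21.0238
d((-4, -25), (9, 10)) = 37.3363

Closest pair: (-4, -24) and (-4, -25) with distance 1.0

The closest pair is (-4, -24) and (-4, -25) with Euclidean distance 1.0. For 9 points, brute-force pairwise comparison is shown above. For large n, the divide-and-conquer algorithm (sort by x, recurse on halves, check the dividing strip) achieves O(n log n).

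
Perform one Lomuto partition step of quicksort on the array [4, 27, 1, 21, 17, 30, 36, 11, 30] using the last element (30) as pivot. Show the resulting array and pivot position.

Lomuto partition with pivot = 30:

Initial array: [4, 27, 1, 21, 17, 30, 36, 11, 30]

arr[0]=4 <= 30: swap with position 0, array becomes [4, 27, 1, 21, 17, 30, 36, 11, 30]
arr[1]=27 <= 30: swap with position 1, array becomes [4, 27, 1, 21, 17, 30, 36, 11, 30]
arr[2]=1 <= 30: swap with position 2, array becomes [4, 27, 1, 21, 17, 30, 36, 11, 30]
arr[3]=21 <= 30: swap with position 3, array becomes [4, 27, 1, 21, 17, 30, 36, 11, 30]
arr[4]=17 <= 30: swap with position 4, array becomes [4, 27, 1, 21, 17, 30, 36, 11, 30]
arr[5]=30 <= 30: swap with position 5, array becomes [4, 27, 1, 21, 17, 30, 36, 11, 30]
arr[6]=36 > 30: no swap
arr[7]=11 <= 30: swap with position 6, array becomes [4, 27, 1, 21, 17, 30, 11, 36, 30]

Place pivot at position 7: [4, 27, 1, 21, 17, 30, 11, 30, 36]
Pivot position: 7

After partitioning with pivot 30, the array becomes [4, 27, 1, 21, 17, 30, 11, 30, 36]. The pivot is placed at index 7. All elements to the left of the pivot are <= 30, and all elements to the right are > 30.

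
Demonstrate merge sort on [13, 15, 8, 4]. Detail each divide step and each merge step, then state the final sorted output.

Merge sort trace:

Split: [13, 15, 8, 4] -> [13, 15] and [8, 4]
  Split: [13, 15] -> [13] and [15]
  Merge: [13] + [15] -> [13, 15]
  Split: [8, 4] -> [8] and [4]
  Merge: [8] + [4] -> [4, 8]
Merge: [13, 15] + [4, 8] -> [4, 8, 13, 15]

Final sorted array: [4, 8, 13, 15]

The merge sort proceeds by recursively splitting the array and merging sorted halves.
After all merges, the sorted array is [4, 8, 13, 15].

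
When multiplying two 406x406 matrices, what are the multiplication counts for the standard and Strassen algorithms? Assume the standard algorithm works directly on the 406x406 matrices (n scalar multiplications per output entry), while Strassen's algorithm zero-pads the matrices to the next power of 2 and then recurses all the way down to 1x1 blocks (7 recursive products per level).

Matrix multiplication for 406x406 matrices:

Strassen's algorithm requires power-of-2 dimensions. Pad 406x406 to 512x512 (next power of 2).

Standard algorithm: 406^3 = 66923416 multiplications
Strassen's algorithm: 7^(log2(512)) = 7^9 = 40353607 multiplications
Savings: 66923416 - 40353607 = 26569809 multiplications

Standard: 66923416 multiplications (406^3). Strassen: 40353607 multiplications (7^9, after padding to 512x512). Strassen reduces 8 recursive multiplications to 7 at each level.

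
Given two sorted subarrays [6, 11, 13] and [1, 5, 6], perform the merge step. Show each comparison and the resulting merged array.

Merging process:

Compare 6 vs 1: take 1 from right. Merged: [1]
Compare 6 vs 5: take 5 from right. Merged: [1, 5]
Compare 6 vs 6: take 6 from left. Merged: [1, 5, 6]
Compare 11 vs 6: take 6 from right. Merged: [1, 5, 6, 6]
Append remaining from left: [11, 13]. Merged: [1, 5, 6, 6, 11, 13]

Final merged array: [1, 5, 6, 6, 11, 13]
Total comparisons: 4

The merged array is [1, 5, 6, 6, 11, 13], requiring 4 comparisons. The merge step runs in O(n) time where n is the total number of elements.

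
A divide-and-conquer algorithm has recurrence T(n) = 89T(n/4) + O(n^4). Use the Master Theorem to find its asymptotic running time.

Master Theorem for T(n) = 89T(n/4) + O(n^4):

a = 89, b = 4, c = 4
log_b(a) = log_4(89) = 3.2379

Case 3: c = 4 > log_4(89) = 3.2379
T(n) = O(n^4) = O(n^4)

For T(n) = 89T(n/4) + O(n^4): log_4(89) = 3.2379. This is Case 3 of the Master Theorem (c > log_b(a), work dominated by root), giving O(n^4).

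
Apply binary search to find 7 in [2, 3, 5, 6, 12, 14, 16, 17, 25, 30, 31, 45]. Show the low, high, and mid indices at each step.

Binary search for 7 in [2, 3, 5, 6, 12, 14, 16, 17, 25, 30, 31, 45]:

lo=0, hi=11, mid=5, arr[mid]=14 -> 14 > 7, search left half
lo=0, hi=4, mid=2, arr[mid]=5 -> 5 < 7, search right half
lo=3, hi=4, mid=3, arr[mid]=6 -> 6 < 7, search right half
lo=4, hi=4, mid=4, arr[mid]=12 -> 12 > 7, search left half
lo=4 > hi=3, target 7 not found

Binary search determines that 7 is not in the array after 4 comparisons. The search space was exhausted without finding the target.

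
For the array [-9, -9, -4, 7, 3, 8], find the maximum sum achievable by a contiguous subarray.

Using Kadane's algorithm on [-9, -9, -4, 7, 3, 8]:

Scanning through the array:
Position 1 (value -9): max_ending_here = -9, max_so_far = -9
Position 2 (value -4): max_ending_here = -4, max_so_far = -4
Position 3 (value 7): max_ending_here = 7, max_so_far = 7
Position 4 (value 3): max_ending_here = 10, max_so_far = 10
Position 5 (value 8): max_ending_here = 18, max_so_far = 18

Maximum subarray: [7, 3, 8]
Maximum sum: 18

The maximum subarray is [7, 3, 8] with sum 18. This subarray runs from index 3 to index 5.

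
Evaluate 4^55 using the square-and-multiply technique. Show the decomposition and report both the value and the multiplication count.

Computing 4^55 by squaring (build up from 4^1; each line after the first costs one multiplication):

4^1 = 4
4^2 = (4^1)^2 = 4^2 = 16
4^3 = 4 * 4^2 = 4 * 16 = 64
4^6 = (4^3)^2 = 64^2 = 4096
4^12 = (4^6)^2 = 4096^2 = 16777216
4^13 = 4 * 4^12 = 4 * 16777216 = 67108864
4^26 = (4^13)^2 = 67108864^2 = 4503599627370496
4^27 = 4 * 4^26 = 4 * 4503599627370496 = 18014398509481984
4^54 = (4^27)^2 = 18014398509481984^2 = 324518553658426726783156020576256
4^55 = 4 * 4^54 = 4 * 324518553658426726783156020576256 = 1298074214633706907132624082305024

Result: 1298074214633706907132624082305024
Multiplications needed: 9 (9 lines after 4^1)

4^55 = 1298074214633706907132624082305024. Using exponentiation by squaring, this requires 9 multiplications. The key idea: if the exponent is even, square the half-power; if odd, multiply by the base once.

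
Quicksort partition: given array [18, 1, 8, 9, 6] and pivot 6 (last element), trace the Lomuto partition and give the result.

Lomuto partition with pivot = 6:

Initial array: [18, 1, 8, 9, 6]

arr[0]=18 > 6: no swap
arr[1]=1 <= 6: swap with position 0, array becomes [1, 18, 8, 9, 6]
arr[2]=8 > 6: no swap
arr[3]=9 > 6: no swap

Place pivot at position 1: [1, 6, 8, 9, 18]
Pivot position: 1

After partitioning with pivot 6, the array becomes [1, 6, 8, 9, 18]. The pivot is placed at index 1. All elements to the left of the pivot are <= 6, and all elements to the right are > 6.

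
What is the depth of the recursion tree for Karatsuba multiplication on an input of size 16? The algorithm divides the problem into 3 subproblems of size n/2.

For divide and conquer with division factor 2:

Problem sizes at each level:
Level 0: 16
Level 1: 8
Level 2: 4
Level 3: 2
Level 4: 1

The root is level 0 and the size-1 base case is level 4 (the tree spans levels 0 through 4, i.e. 5 levels counting the root), so the depth is the number of divisions: log_2(16) = 4

The recursion tree depth is log_2(16) = 4. At each level, the problem size is divided by 2, so it takes 4 divisions to reduce to a base case of size 1. The algorithm makes 3 recursive calls at each level.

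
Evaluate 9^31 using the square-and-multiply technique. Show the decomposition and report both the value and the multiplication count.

Computing 9^31 by squaring (build up from 9^1; each line after the first costs one multiplication):

9^1 = 9
9^2 = (9^1)^2 = 9^2 = 81
9^3 = 9 * 9^2 = 9 * 81 = 729
9^6 = (9^3)^2 = 729^2 = 531441
9^7 = 9 * 9^6 = 9 * 531441 = 4782969
9^14 = (9^7)^2 = 4782969^2 = 22876792454961
9^15 = 9 * 9^14 = 9 * 22876792454961 = 205891132094649
9^30 = (9^15)^2 = 205891132094649^2 = 42391158275216203514294433201
9^31 = 9 * 9^30 = 9 * 42391158275216203514294433201 = 381520424476945831628649898809

Result: 381520424476945831628649898809
Multiplications needed: 8 (8 lines after 9^1)

9^31 = 381520424476945831628649898809. Using exponentiation by squaring, this requires 8 multiplications. The key idea: if the exponent is even, square the half-power; if odd, multiply by the base once.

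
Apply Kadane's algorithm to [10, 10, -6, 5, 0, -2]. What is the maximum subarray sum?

Using Kadane's algorithm on [10, 10, -6, 5, 0, -2]:

Scanning through the array:
Position 1 (value 10): max_ending_here = 20, max_so_far = 20
Position 2 (value -6): max_ending_here = 14, max_so_far = 20
Position 3 (value 5): max_ending_here = 19, max_so_far = 20
Position 4 (value 0): max_ending_here = 19, max_so_far = 20
Position 5 (value -2): max_ending_here = 17, max_so_far = 20

Maximum subarray: [10, 10]
Maximum sum: 20

The maximum subarray is [10, 10] with sum 20. This subarray runs from index 0 to index 1.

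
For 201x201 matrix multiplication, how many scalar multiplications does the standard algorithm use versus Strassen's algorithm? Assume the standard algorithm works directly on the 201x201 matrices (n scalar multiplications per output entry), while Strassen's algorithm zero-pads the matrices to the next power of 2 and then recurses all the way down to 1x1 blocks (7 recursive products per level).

Matrix multiplication for 201x201 matrices:

Strassen's algorithm requires power-of-2 dimensions. Pad 201x201 to 256x256 (next power of 2).

Standard algorithm: 201^3 = 8120601 multiplications
Strassen's algorithm: 7^(log2(256)) = 7^8 = 5764801 multiplications
Savings: 8120601 - 5764801 = 2355800 multiplications

Standard: 8120601 multiplications (201^3). Strassen: 5764801 multiplications (7^8, after padding to 256x256). Strassen reduces 8 recursive multiplications to 7 at each level.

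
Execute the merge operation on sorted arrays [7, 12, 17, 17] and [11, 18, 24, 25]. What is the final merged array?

Merging process:

Compare 7 vs 11: take 7 from left. Merged: [7]
Compare 12 vs 11: take 11 from right. Merged: [7, 11]
Compare 12 vs 18: take 12 from left. Merged: [7, 11, 12]
Compare 17 vs 18: take 17 from left. Merged: [7, 11, 12, 17]
Compare 17 vs 18: take 17 from left. Merged: [7, 11, 12, 17, 17]
Append remaining from right: [18, 24, 25]. Merged: [7, 11, 12, 17, 17, 18, 24, 25]

Final merged array: [7, 11, 12, 17, 17, 18, 24, 25]
Total comparisons: 5

The merged array is [7, 11, 12, 17, 17, 18, 24, 25], requiring 5 comparisons. The merge step runs in O(n) time where n is the total number of elements.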